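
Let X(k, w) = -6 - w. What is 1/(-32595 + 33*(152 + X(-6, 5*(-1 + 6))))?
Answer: -1/28602 ≈ -3.4963e-5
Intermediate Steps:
1/(-32595 + 33*(152 + X(-6, 5*(-1 + 6)))) = 1/(-32595 + 33*(152 + (-6 - 5*(-1 + 6)))) = 1/(-32595 + 33*(152 + (-6 - 5*5))) = 1/(-32595 + 33*(152 + (-6 - 1*25))) = 1/(-32595 + 33*(152 + (-6 - 25))) = 1/(-32595 + 33*(152 - 31)) = 1/(-32595 + 33*121) = 1/(-32595 + 3993) = 1/(-28602) = -1/28602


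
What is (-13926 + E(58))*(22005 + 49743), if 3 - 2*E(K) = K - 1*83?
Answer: -998158176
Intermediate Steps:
E(K) = 43 - K/2 (E(K) = 3/2 - (K - 1*83)/2 = 3/2 - (K - 83)/2 = 3/2 - (-83 + K)/2 = 3/2 + (83/2 - K/2) = 43 - K/2)
(-13926 + E(58))*(22005 + 49743) = (-13926 + (43 - ½*58))*(22005 + 49743) = (-13926 + (43 - 29))*71748 = (-13926 + 14)*71748 = -13912*71748 = -998158176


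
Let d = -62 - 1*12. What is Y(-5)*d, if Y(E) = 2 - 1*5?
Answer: 222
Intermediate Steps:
d = -74 (d = -62 - 12 = -74)
Y(E) = -3 (Y(E) = 2 - 5 = -3)
Y(-5)*d = -3*(-74) = 222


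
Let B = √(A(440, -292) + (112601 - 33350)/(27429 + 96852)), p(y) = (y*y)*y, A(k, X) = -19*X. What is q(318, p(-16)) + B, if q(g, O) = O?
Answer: -4096 + √1058061290039/13809 ≈ -4021.5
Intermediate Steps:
p(y) = y³ (p(y) = y²*y = y³)
B = √1058061290039/13809 (B = √(-19*(-292) + (112601 - 33350)/(27429 + 96852)) = √(5548 + 79251/124281) = √(5548 + 79251*(1/124281)) = √(5548 + 26417/41427) = √(229863413/41427) = √1058061290039/13809 ≈ 74.489)
q(318, p(-16)) + B = (-16)³ + √1058061290039/13809 = -4096 + √1058061290039/13809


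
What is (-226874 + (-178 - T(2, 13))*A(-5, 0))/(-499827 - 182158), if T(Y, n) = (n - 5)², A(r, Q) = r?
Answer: 225664/681985 ≈ 0.33089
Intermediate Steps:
T(Y, n) = (-5 + n)²
(-226874 + (-178 - T(2, 13))*A(-5, 0))/(-499827 - 182158) = (-226874 + (-178 - (-5 + 13)²)*(-5))/(-499827 - 182158) = (-226874 + (-178 - 1*8²)*(-5))/(-681985) = (-226874 + (-178 - 1*64)*(-5))*(-1/681985) = (-226874 + (-178 - 64)*(-5))*(-1/681985) = (-226874 - 242*(-5))*(-1/681985) = (-226874 + 1210)*(-1/681985) = -225664*(-1/681985) = 225664/681985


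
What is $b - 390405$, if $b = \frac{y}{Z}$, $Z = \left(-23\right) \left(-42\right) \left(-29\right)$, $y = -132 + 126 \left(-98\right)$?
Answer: $- \frac{1822798865}{4669} \approx -3.904 \cdot 10^{5}$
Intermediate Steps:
$y = -12480$ ($y = -132 - 12348 = -12480$)
$Z = -28014$ ($Z = 966 \left(-29\right) = -28014$)
$b = \frac{2080}{4669}$ ($b = - \frac{12480}{-28014} = \left(-12480\right) \left(- \frac{1}{28014}\right) = \frac{2080}{4669} \approx 0.44549$)
$b - 390405 = \frac{2080}{4669} - 390405 = - \frac{1822798865}{4669}$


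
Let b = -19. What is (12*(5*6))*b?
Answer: -6840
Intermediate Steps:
(12*(5*6))*b = (12*(5*6))*(-19) = (12*30)*(-19) = 360*(-19) = -6840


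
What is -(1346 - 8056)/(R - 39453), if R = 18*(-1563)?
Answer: -6710/67587 ≈ -0.099279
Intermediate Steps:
R = -28134
-(1346 - 8056)/(R - 39453) = -(1346 - 8056)/(-28134 - 39453) = -(-6710)/(-67587) = -(-6710)*(-1)/67587 = -1*6710/67587 = -6710/67587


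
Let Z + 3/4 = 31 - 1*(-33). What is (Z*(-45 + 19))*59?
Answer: -194051/2 ≈ -97026.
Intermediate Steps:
Z = 253/4 (Z = -¾ + (31 - 1*(-33)) = -¾ + (31 + 33) = -¾ + 64 = 253/4 ≈ 63.250)
(Z*(-45 + 19))*59 = (253*(-45 + 19)/4)*59 = ((253/4)*(-26))*59 = -3289/2*59 = -194051/2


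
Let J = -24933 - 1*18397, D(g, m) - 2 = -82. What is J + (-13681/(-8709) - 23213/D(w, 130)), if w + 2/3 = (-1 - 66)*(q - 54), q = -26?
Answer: -29985621103/696720 ≈ -43038.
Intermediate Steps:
w = 16078/3 (w = -⅔ + (-1 - 66)*(-26 - 54) = -⅔ - 67*(-80) = -⅔ + 5360 = 16078/3 ≈ 5359.3)
D(g, m) = -80 (D(g, m) = 2 - 82 = -80)
J = -43330 (J = -24933 - 18397 = -43330)
J + (-13681/(-8709) - 23213/D(w, 130)) = -43330 + (-13681/(-8709) - 23213/(-80)) = -43330 + (-13681*(-1/8709) - 23213*(-1/80)) = -43330 + (13681/8709 + 23213/80) = -43330 + 203256497/696720 = -29985621103/696720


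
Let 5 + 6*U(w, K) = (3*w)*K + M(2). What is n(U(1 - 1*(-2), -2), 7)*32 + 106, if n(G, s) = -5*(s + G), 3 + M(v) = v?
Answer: -374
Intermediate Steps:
M(v) = -3 + v
U(w, K) = -1 + K*w/2 (U(w, K) = -⅚ + ((3*w)*K + (-3 + 2))/6 = -⅚ + (3*K*w - 1)/6 = -⅚ + (-1 + 3*K*w)/6 = -⅚ + (-⅙ + K*w/2) = -1 + K*w/2)
n(G, s) = -5*G - 5*s (n(G, s) = -5*(G + s) = -5*G - 5*s)
n(U(1 - 1*(-2), -2), 7)*32 + 106 = (-5*(-1 + (½)*(-2)*(1 - 1*(-2))) - 5*7)*32 + 106 = (-5*(-1 + (½)*(-2)*(1 + 2)) - 35)*32 + 106 = (-5*(-1 + (½)*(-2)*3) - 35)*32 + 106 = (-5*(-1 - 3) - 35)*32 + 106 = (-5*(-4) - 35)*32 + 106 = (20 - 35)*32 + 106 = -15*32 + 106 = -480 + 106 = -374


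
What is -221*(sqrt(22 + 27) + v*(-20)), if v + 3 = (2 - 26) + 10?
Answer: -76687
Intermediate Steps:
v = -17 (v = -3 + ((2 - 26) + 10) = -3 + (-24 + 10) = -3 - 14 = -17)
-221*(sqrt(22 + 27) + v*(-20)) = -221*(sqrt(22 + 27) - 17*(-20)) = -221*(sqrt(49) + 340) = -221*(7 + 340) = -221*347 = -76687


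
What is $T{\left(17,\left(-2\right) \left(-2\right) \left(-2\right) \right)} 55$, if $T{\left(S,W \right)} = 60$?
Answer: $3300$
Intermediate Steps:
$T{\left(17,\left(-2\right) \left(-2\right) \left(-2\right) \right)} 55 = 60 \cdot 55 = 3300$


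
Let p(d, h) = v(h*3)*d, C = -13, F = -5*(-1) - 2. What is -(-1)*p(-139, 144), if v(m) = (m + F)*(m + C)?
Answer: -25334835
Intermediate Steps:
F = 3 (F = 5 - 2 = 3)
v(m) = (-13 + m)*(3 + m) (v(m) = (m + 3)*(m - 13) = (3 + m)*(-13 + m) = (-13 + m)*(3 + m))
p(d, h) = d*(-39 - 30*h + 9*h**2) (p(d, h) = (-39 + (h*3)**2 - 10*h*3)*d = (-39 + (3*h)**2 - 30*h)*d = (-39 + 9*h**2 - 30*h)*d = (-39 - 30*h + 9*h**2)*d = d*(-39 - 30*h + 9*h**2))
-(-1)*p(-139, 144) = -(-1)*3*(-139)*(-13 - 10*144 + 3*144**2) = -(-1)*3*(-139)*(-13 - 1440 + 3*20736) = -(-1)*3*(-139)*(-13 - 1440 + 62208) = -(-1)*3*(-139)*60755 = -(-1)*(-25334835) = -1*25334835 = -25334835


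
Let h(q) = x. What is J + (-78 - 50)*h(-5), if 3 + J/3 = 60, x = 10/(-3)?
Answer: 1793/3 ≈ 597.67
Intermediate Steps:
x = -10/3 (x = 10*(-⅓) = -10/3 ≈ -3.3333)
J = 171 (J = -9 + 3*60 = -9 + 180 = 171)
h(q) = -10/3
J + (-78 - 50)*h(-5) = 171 + (-78 - 50)*(-10/3) = 171 - 128*(-10/3) = 171 + 1280/3 = 1793/3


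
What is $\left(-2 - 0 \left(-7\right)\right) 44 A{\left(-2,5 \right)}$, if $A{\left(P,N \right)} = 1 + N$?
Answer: $-528$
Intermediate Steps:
$\left(-2 - 0 \left(-7\right)\right) 44 A{\left(-2,5 \right)} = \left(-2 - 0 \left(-7\right)\right) 44 \left(1 + 5\right) = \left(-2 - 0\right) 44 \cdot 6 = \left(-2 + 0\right) 44 \cdot 6 = \left(-2\right) 44 \cdot 6 = \left(-88\right) 6 = -528$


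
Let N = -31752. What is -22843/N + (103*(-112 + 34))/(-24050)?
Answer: 30941143/29370600 ≈ 1.0535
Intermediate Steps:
-22843/N + (103*(-112 + 34))/(-24050) = -22843/(-31752) + (103*(-112 + 34))/(-24050) = -22843*(-1/31752) + (103*(-78))*(-1/24050) = 22843/31752 - 8034*(-1/24050) = 22843/31752 + 309/925 = 30941143/29370600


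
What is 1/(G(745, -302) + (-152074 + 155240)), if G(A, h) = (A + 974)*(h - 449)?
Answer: -1/1287803 ≈ -7.7652e-7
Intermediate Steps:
G(A, h) = (-449 + h)*(974 + A) (G(A, h) = (974 + A)*(-449 + h) = (-449 + h)*(974 + A))
1/(G(745, -302) + (-152074 + 155240)) = 1/((-437326 - 449*745 + 974*(-302) + 745*(-302)) + (-152074 + 155240)) = 1/((-437326 - 334505 - 294148 - 224990) + 3166) = 1/(-1290969 + 3166) = 1/(-1287803) = -1/1287803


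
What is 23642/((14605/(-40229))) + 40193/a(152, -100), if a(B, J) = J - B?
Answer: -240262711301/3680460 ≈ -65281.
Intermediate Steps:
23642/((14605/(-40229))) + 40193/a(152, -100) = 23642/((14605/(-40229))) + 40193/(-100 - 1*152) = 23642/((14605*(-1/40229))) + 40193/(-100 - 152) = 23642/(-14605/40229) + 40193/(-252) = 23642*(-40229/14605) + 40193*(-1/252) = -951094018/14605 - 40193/252 = -240262711301/3680460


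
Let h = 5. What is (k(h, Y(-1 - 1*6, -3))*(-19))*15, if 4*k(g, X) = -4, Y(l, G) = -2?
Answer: 285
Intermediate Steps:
k(g, X) = -1 (k(g, X) = (1/4)*(-4) = -1)
(k(h, Y(-1 - 1*6, -3))*(-19))*15 = -1*(-19)*15 = 19*15 = 285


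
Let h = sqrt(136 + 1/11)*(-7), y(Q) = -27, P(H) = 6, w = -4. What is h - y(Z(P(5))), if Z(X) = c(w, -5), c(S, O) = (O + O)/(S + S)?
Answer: 27 - 7*sqrt(16467)/11 ≈ -54.661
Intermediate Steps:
c(S, O) = O/S (c(S, O) = (2*O)/((2*S)) = (2*O)*(1/(2*S)) = O/S)
Z(X) = 5/4 (Z(X) = -5/(-4) = -5*(-1/4) = 5/4)
h = -7*sqrt(16467)/11 (h = sqrt(136 + 1/11)*(-7) = sqrt(1497/11)*(-7) = (sqrt(16467)/11)*(-7) = -7*sqrt(16467)/11 ≈ -81.661)
h - y(Z(P(5))) = -7*sqrt(16467)/11 - 1*(-27) = -7*sqrt(16467)/11 + 27 = 27 - 7*sqrt(16467)/11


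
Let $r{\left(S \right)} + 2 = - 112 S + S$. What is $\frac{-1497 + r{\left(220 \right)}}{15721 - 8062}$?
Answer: $- \frac{25919}{7659} \approx -3.3841$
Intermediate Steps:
$r{\left(S \right)} = -2 - 111 S$ ($r{\left(S \right)} = -2 + \left(- 112 S + S\right) = -2 - 111 S$)
$\frac{-1497 + r{\left(220 \right)}}{15721 - 8062} = \frac{-1497 - 24422}{15721 - 8062} = \frac{-1497 - 24422}{7659} = \left(-1497 - 24422\right) \frac{1}{7659} = \left(-25919\right) \frac{1}{7659} = - \frac{25919}{7659}$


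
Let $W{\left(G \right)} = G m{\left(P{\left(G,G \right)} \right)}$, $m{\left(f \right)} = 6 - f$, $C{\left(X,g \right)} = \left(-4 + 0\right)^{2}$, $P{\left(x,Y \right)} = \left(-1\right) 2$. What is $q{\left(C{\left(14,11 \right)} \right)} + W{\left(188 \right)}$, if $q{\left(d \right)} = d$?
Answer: $1520$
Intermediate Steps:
$P{\left(x,Y \right)} = -2$
$C{\left(X,g \right)} = 16$ ($C{\left(X,g \right)} = \left(-4\right)^{2} = 16$)
$W{\left(G \right)} = 8 G$ ($W{\left(G \right)} = G \left(6 - -2\right) = G \left(6 + 2\right) = G 8 = 8 G$)
$q{\left(C{\left(14,11 \right)} \right)} + W{\left(188 \right)} = 16 + 8 \cdot 188 = 16 + 1504 = 1520$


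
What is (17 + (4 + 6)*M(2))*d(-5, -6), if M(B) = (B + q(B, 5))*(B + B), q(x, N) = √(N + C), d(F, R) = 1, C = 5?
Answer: 97 + 40*√10 ≈ 223.49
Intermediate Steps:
q(x, N) = √(5 + N) (q(x, N) = √(N + 5) = √(5 + N))
M(B) = 2*B*(B + √10) (M(B) = (B + √(5 + 5))*(B + B) = (B + √10)*(2*B) = 2*B*(B + √10))
(17 + (4 + 6)*M(2))*d(-5, -6) = (17 + (4 + 6)*(2*2*(2 + √10)))*1 = (17 + 10*(8 + 4*√10))*1 = (17 + (80 + 40*√10))*1 = (97 + 40*√10)*1 = 97 + 40*√10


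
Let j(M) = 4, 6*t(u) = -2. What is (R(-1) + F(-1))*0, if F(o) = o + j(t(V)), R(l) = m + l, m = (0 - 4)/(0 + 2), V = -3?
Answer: 0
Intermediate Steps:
t(u) = -1/3 (t(u) = (1/6)*(-2) = -1/3)
m = -2 (m = -4/2 = -4*1/2 = -2)
R(l) = -2 + l
F(o) = 4 + o (F(o) = o + 4 = 4 + o)
(R(-1) + F(-1))*0 = ((-2 - 1) + (4 - 1))*0 = (-3 + 3)*0 = 0*0 = 0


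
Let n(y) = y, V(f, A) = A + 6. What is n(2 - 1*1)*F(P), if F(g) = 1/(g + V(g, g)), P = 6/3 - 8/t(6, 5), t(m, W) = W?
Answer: 5/34 ≈ 0.14706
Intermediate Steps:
V(f, A) = 6 + A
P = ⅖ (P = 6/3 - 8/5 = 6*(⅓) - 8*⅕ = 2 - 8/5 = ⅖ ≈ 0.40000)
F(g) = 1/(6 + 2*g) (F(g) = 1/(g + (6 + g)) = 1/(6 + 2*g))
n(2 - 1*1)*F(P) = (2 - 1*1)*(1/(2*(3 + ⅖))) = (2 - 1)*(1/(2*(17/5))) = 1*((½)*(5/17)) = 1*(5/34) = 5/34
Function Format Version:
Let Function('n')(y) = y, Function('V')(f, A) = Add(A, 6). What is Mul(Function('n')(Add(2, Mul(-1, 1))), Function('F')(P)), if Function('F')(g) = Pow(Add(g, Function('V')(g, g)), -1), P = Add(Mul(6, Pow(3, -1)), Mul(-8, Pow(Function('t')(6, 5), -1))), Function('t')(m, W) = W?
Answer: Rational(5, 34) ≈ 0.14706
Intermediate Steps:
Function('V')(f, A) = Add(6, A)
P = Rational(2, 5) (P = Add(Mul(6, Pow(3, -1)), Mul(-8, Pow(5, -1))) = Add(Mul(6, Rational(1, 3)), Mul(-8, Rational(1, 5))) = Add(2, Rational(-8, 5)) = Rational(2, 5) ≈ 0.40000)
Function('F')(g) = Pow(Add(6, Mul(2, g)), -1) (Function('F')(g) = Pow(Add(g, Add(6, g)), -1) = Pow(Add(6, Mul(2, g)), -1))
Mul(Function('n')(Add(2, Mul(-1, 1))), Function('F')(P)) = Mul(Add(2, Mul(-1, 1)), Mul(Rational(1, 2), Pow(Add(3, Rational(2, 5)), -1))) = Mul(Add(2, -1), Mul(Rational(1, 2), Pow(Rational(17, 5), -1))) = Mul(1, Mul(Rational(1, 2), Rational(5, 17))) = Mul(1, Rational(5, 34)) = Rational(5, 34)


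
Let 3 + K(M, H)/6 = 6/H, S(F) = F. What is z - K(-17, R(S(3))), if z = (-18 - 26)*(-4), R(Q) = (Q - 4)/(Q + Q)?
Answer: 410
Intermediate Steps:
R(Q) = (-4 + Q)/(2*Q) (R(Q) = (-4 + Q)/((2*Q)) = (-4 + Q)*(1/(2*Q)) = (-4 + Q)/(2*Q))
K(M, H) = -18 + 36/H (K(M, H) = -18 + 6*(6/H) = -18 + 36/H)
z = 176 (z = -44*(-4) = 176)
z - K(-17, R(S(3))) = 176 - (-18 + 36/(((½)*(-4 + 3)/3))) = 176 - (-18 + 36/(((½)*(⅓)*(-1)))) = 176 - (-18 + 36/(-⅙)) = 176 - (-18 + 36*(-6)) = 176 - (-18 - 216) = 176 - 1*(-234) = 176 + 234 = 410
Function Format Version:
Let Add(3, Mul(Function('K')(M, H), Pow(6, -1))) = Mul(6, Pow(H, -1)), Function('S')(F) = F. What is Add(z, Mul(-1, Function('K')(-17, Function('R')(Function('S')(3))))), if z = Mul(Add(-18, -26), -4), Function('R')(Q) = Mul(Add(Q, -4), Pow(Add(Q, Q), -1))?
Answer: 410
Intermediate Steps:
Function('R')(Q) = Mul(Rational(1, 2), Pow(Q, -1), Add(-4, Q)) (Function('R')(Q) = Mul(Add(-4, Q), Pow(Mul(2, Q), -1)) = Mul(Add(-4, Q), Mul(Rational(1, 2), Pow(Q, -1))) = Mul(Rational(1, 2), Pow(Q, -1), Add(-4, Q)))
Function('K')(M, H) = Add(-18, Mul(36, Pow(H, -1))) (Function('K')(M, H) = Add(-18, Mul(6, Mul(6, Pow(H, -1)))) = Add(-18, Mul(36, Pow(H, -1))))
z = 176 (z = Mul(-44, -4) = 176)
Add(z, Mul(-1, Function('K')(-17, Function('R')(Function('S')(3))))) = Add(176, Mul(-1, Add(-18, Mul(36, Pow(Mul(Rational(1, 2), Pow(3, -1), Add(-4, 3)), -1))))) = Add(176, Mul(-1, Add(-18, Mul(36, Pow(Mul(Rational(1, 2), Rational(1, 3), -1), -1))))) = Add(176, Mul(-1, Add(-18, Mul(36, Pow(Rational(-1, 6), -1))))) = Add(176, Mul(-1, Add(-18, Mul(36, -6)))) = Add(176, Mul(-1, Add(-18, -216))) = Add(176, Mul(-1, -234)) = Add(176, 234) = 410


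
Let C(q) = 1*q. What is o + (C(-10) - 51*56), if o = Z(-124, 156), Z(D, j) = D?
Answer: -2990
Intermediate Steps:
C(q) = q
o = -124
o + (C(-10) - 51*56) = -124 + (-10 - 51*56) = -124 + (-10 - 2856) = -124 - 2866 = -2990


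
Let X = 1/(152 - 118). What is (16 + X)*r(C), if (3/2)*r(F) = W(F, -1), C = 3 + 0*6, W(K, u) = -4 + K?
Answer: -545/51 ≈ -10.686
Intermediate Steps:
C = 3 (C = 3 + 0 = 3)
r(F) = -8/3 + 2*F/3 (r(F) = 2*(-4 + F)/3 = -8/3 + 2*F/3)
X = 1/34 ≈ 0.029412
(16 + X)*r(C) = (16 + 1/34)*(-8/3 + (2/3)*3) = 545*(-8/3 + 2)/34 = (545/34)*(-2/3) = -545/51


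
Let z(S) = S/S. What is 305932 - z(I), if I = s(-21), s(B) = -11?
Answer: 305931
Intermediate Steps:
I = -11
z(S) = 1
305932 - z(I) = 305932 - 1*1 = 305932 - 1 = 305931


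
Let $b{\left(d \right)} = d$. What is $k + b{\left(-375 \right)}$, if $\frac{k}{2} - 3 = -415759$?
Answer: $-831887$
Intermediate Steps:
$k = -831512$ ($k = 6 + 2 \left(-415759\right) = 6 - 831518 = -831512$)
$k + b{\left(-375 \right)} = -831512 - 375 = -831887$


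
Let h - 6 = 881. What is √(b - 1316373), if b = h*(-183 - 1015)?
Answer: 7*I*√48551 ≈ 1542.4*I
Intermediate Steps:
h = 887 (h = 6 + 881 = 887)
b = -1062626 (b = 887*(-183 - 1015) = 887*(-1198) = -1062626)
√(b - 1316373) = √(-1062626 - 1316373) = √(-2378999) = 7*I*√48551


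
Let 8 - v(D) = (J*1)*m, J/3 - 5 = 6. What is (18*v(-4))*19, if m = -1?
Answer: 14022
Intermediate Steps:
J = 33 (J = 15 + 3*6 = 15 + 18 = 33)
v(D) = 41 (v(D) = 8 - 33*1*(-1) = 8 - 33*(-1) = 8 - 1*(-33) = 8 + 33 = 41)
(18*v(-4))*19 = (18*41)*19 = 738*19 = 14022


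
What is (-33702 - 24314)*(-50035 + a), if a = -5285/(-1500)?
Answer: 217696961272/75 ≈ 2.9026e+9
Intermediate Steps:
a = 1057/300 (a = -5285*(-1/1500) = 1057/300 ≈ 3.5233)
(-33702 - 24314)*(-50035 + a) = (-33702 - 24314)*(-50035 + 1057/300) = -58016*(-15009443/300) = 217696961272/75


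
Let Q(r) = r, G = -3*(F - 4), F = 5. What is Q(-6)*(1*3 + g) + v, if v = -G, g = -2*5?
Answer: 45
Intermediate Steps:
G = -3 (G = -3*(5 - 4) = -3*1 = -3)
g = -10
v = 3 (v = -1*(-3) = 3)
Q(-6)*(1*3 + g) + v = -6*(1*3 - 10) + 3 = -6*(3 - 10) + 3 = -6*(-7) + 3 = 42 + 3 = 45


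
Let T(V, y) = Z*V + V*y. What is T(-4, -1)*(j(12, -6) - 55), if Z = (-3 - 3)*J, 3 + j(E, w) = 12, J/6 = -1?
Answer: 6440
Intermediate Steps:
J = -6 (J = 6*(-1) = -6)
j(E, w) = 9 (j(E, w) = -3 + 12 = 9)
Z = 36 (Z = (-3 - 3)*(-6) = -6*(-6) = 36)
T(V, y) = 36*V + V*y
T(-4, -1)*(j(12, -6) - 55) = (-4*(36 - 1))*(9 - 55) = -4*35*(-46) = -140*(-46) = 6440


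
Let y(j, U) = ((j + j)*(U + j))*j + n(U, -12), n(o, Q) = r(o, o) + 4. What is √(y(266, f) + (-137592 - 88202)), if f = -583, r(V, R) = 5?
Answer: I*√45085089 ≈ 6714.5*I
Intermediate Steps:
n(o, Q) = 9 (n(o, Q) = 5 + 4 = 9)
y(j, U) = 9 + 2*j²*(U + j) (y(j, U) = ((j + j)*(U + j))*j + 9 = ((2*j)*(U + j))*j + 9 = (2*j*(U + j))*j + 9 = 2*j²*(U + j) + 9 = 9 + 2*j²*(U + j))
√(y(266, f) + (-137592 - 88202)) = √((9 + 2*266³ + 2*(-583)*266²) + (-137592 - 88202)) = √((9 + 2*18821096 + 2*(-583)*70756) - 225794) = √((9 + 37642192 - 82501496) - 225794) = √(-44859295 - 225794) = √(-45085089) = I*√45085089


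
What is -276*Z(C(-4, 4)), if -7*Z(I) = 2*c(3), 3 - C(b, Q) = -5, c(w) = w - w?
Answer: 0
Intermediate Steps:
c(w) = 0
C(b, Q) = 8 (C(b, Q) = 3 - 1*(-5) = 3 + 5 = 8)
Z(I) = 0 (Z(I) = -2*0/7 = -1/7*0 = 0)
-276*Z(C(-4, 4)) = -276*0 = 0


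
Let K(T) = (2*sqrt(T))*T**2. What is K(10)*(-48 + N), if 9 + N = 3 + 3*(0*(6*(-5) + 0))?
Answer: -10800*sqrt(10) ≈ -34153.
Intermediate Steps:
K(T) = 2*T**(5/2)
N = -6 (N = -9 + (3 + 3*(0*(6*(-5) + 0))) = -9 + (3 + 3*(0*(-30 + 0))) = -9 + (3 + 3*(0*(-30))) = -9 + (3 + 3*0) = -9 + (3 + 0) = -9 + 3 = -6)
K(10)*(-48 + N) = (2*10**(5/2))*(-48 - 6) = (2*(100*sqrt(10)))*(-54) = (200*sqrt(10))*(-54) = -10800*sqrt(10)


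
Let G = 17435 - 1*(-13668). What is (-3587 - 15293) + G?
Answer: 12223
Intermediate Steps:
G = 31103 (G = 17435 + 13668 = 31103)
(-3587 - 15293) + G = (-3587 - 15293) + 31103 = -18880 + 31103 = 12223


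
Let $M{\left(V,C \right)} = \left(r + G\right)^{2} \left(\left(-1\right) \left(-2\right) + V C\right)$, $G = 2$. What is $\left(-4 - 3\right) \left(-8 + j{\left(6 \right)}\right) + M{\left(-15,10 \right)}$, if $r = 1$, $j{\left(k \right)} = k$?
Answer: $-1318$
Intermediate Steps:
$M{\left(V,C \right)} = 18 + 9 C V$ ($M{\left(V,C \right)} = \left(1 + 2\right)^{2} \left(\left(-1\right) \left(-2\right) + V C\right) = 3^{2} \left(2 + C V\right) = 9 \left(2 + C V\right) = 18 + 9 C V$)
$\left(-4 - 3\right) \left(-8 + j{\left(6 \right)}\right) + M{\left(-15,10 \right)} = \left(-4 - 3\right) \left(-8 + 6\right) + \left(18 + 9 \cdot 10 \left(-15\right)\right) = \left(-7\right) \left(-2\right) + \left(18 - 1350\right) = 14 - 1332 = -1318$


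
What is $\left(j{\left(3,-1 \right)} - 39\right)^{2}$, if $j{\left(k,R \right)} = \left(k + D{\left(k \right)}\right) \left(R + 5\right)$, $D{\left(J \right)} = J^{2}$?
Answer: $81$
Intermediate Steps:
$j{\left(k,R \right)} = \left(5 + R\right) \left(k + k^{2}\right)$ ($j{\left(k,R \right)} = \left(k + k^{2}\right) \left(R + 5\right) = \left(k + k^{2}\right) \left(5 + R\right) = \left(5 + R\right) \left(k + k^{2}\right)$)
$\left(j{\left(3,-1 \right)} - 39\right)^{2} = \left(3 \left(5 - 1 + 5 \cdot 3 - 3\right) - 39\right)^{2} = \left(3 \left(5 - 1 + 15 - 3\right) - 39\right)^{2} = \left(3 \cdot 16 - 39\right)^{2} = \left(48 - 39\right)^{2} = 9^{2} = 81$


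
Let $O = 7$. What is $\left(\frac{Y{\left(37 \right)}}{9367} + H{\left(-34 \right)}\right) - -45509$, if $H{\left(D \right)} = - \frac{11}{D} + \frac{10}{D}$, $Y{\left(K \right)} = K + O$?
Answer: $\frac{852566245}{18734} \approx 45509.0$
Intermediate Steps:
$Y{\left(K \right)} = 7 + K$ ($Y{\left(K \right)} = K + 7 = 7 + K$)
$H{\left(D \right)} = - \frac{1}{D}$
$\left(\frac{Y{\left(37 \right)}}{9367} + H{\left(-34 \right)}\right) - -45509 = \left(\frac{7 + 37}{9367} - \frac{1}{-34}\right) - -45509 = \left(44 \cdot \frac{1}{9367} - - \frac{1}{34}\right) + 45509 = \left(\frac{44}{9367} + \frac{1}{34}\right) + 45509 = \frac{639}{18734} + 45509 = \frac{852566245}{18734}$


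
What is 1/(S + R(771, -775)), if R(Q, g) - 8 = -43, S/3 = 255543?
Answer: 1/766594 ≈ 1.3045e-6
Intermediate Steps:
S = 766629 (S = 3*255543 = 766629)
R(Q, g) = -35 (R(Q, g) = 8 - 43 = -35)
1/(S + R(771, -775)) = 1/(766629 - 35) = 1/766594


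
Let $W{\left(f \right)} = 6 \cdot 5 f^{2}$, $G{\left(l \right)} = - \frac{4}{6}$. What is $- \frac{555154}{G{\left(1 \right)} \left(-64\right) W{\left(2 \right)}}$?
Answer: $- \frac{277577}{2560} \approx -108.43$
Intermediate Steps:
$G{\left(l \right)} = - \frac{2}{3}$ ($G{\left(l \right)} = \left(-4\right) \frac{1}{6} = - \frac{2}{3}$)
$W{\left(f \right)} = 30 f^{2}$
$- \frac{555154}{G{\left(1 \right)} \left(-64\right) W{\left(2 \right)}} = - \frac{555154}{\left(- \frac{2}{3}\right) \left(-64\right) 30 \cdot 2^{2}} = - \frac{555154}{\frac{128}{3} \cdot 30 \cdot 4} = - \frac{555154}{\frac{128}{3} \cdot 120} = - \frac{555154}{5120} = \left(-555154\right) \frac{1}{5120} = - \frac{277577}{2560}$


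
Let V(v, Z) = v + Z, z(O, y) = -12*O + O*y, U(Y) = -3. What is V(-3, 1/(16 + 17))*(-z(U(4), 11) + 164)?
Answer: -15778/33 ≈ -478.12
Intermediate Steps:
V(v, Z) = Z + v
V(-3, 1/(16 + 17))*(-z(U(4), 11) + 164) = (1/(16 + 17) - 3)*(-(-3)*(-12 + 11) + 164) = (1/33 - 3)*(-(-3)*(-1) + 164) = (1/33 - 3)*(-1*3 + 164) = -98*(-3 + 164)/33 = -98/33*161 = -15778/33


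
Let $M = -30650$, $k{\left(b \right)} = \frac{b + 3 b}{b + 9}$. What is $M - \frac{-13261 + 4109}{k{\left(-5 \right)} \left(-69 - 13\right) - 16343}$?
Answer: $- \frac{488355602}{15933} \approx -30651.0$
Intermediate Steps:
$k{\left(b \right)} = \frac{4 b}{9 + b}$
$M - \frac{-13261 + 4109}{k{\left(-5 \right)} \left(-69 - 13\right) - 16343} = -30650 - \frac{-13261 + 4109}{4 \left(-5\right) \frac{1}{9 - 5} \left(-69 - 13\right) - 16343} = -30650 - - \frac{9152}{4 \left(-5\right) \frac{1}{4} \left(-82\right) - 16343} = -30650 - - \frac{9152}{\left(-5\right) \left(-82\right) - 16343} = -30650 - - \frac{9152}{410 - 16343} = -30650 - - \frac{9152}{-15933} = -30650 - \left(-9152\right) \left(- \frac{1}{15933}\right) = -30650 - \frac{9152}{15933} = - \frac{488355602}{15933}$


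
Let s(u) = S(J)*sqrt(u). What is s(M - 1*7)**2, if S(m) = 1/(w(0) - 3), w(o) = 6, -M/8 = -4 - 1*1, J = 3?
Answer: 11/3 ≈ 3.6667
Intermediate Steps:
M = 40 (M = -8*(-4 - 1*1) = -8*(-4 - 1) = -8*(-5) = 40)
S(m) = 1/3 (S(m) = 1/(6 - 3) = 1/3)
s(u) = sqrt(u)/3
s(M - 1*7)**2 = (sqrt(40 - 1*7)/3)**2 = (sqrt(40 - 7)/3)**2 = (sqrt(33)/3)**2 = 11/3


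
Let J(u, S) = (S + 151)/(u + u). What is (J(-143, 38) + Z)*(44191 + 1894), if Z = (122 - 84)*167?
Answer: 6433349015/22 ≈ 2.9242e+8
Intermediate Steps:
J(u, S) = (151 + S)/(2*u) (J(u, S) = (151 + S)/((2*u)) = (151 + S)*(1/(2*u)) = (151 + S)/(2*u))
Z = 6346 (Z = 38*167 = 6346)
(J(-143, 38) + Z)*(44191 + 1894) = ((½)*(151 + 38)/(-143) + 6346)*(44191 + 1894) = ((½)*(-1/143)*189 + 6346)*46085 = (-189/286 + 6346)*46085 = (1814767/286)*46085 = 6433349015/22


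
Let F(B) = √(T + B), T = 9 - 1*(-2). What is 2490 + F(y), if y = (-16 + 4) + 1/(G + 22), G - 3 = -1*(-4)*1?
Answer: 2490 + 2*I*√203/29 ≈ 2490.0 + 0.98261*I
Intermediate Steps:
T = 11 (T = 9 + 2 = 11)
G = 7 (G = 3 - 1*(-4)*1 = 3 + 4*1 = 3 + 4 = 7)
y = -347/29 (y = (-16 + 4) + 1/(7 + 22) = -12 + 1/29 = -347/29 ≈ -11.966)
F(B) = √(11 + B)
2490 + F(y) = 2490 + √(11 - 347/29) = 2490 + √(-28/29) = 2490 + 2*I*√203/29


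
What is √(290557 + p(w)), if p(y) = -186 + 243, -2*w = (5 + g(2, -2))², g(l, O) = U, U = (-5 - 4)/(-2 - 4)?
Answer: √290614 ≈ 539.09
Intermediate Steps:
U = 3/2 (U = -9/(-6) = -9*(-⅙) = 3/2 ≈ 1.5000)
g(l, O) = 3/2
w = -169/8 (w = -(5 + 3/2)²/2 = -(13/2)²/2 = -½*169/4 = -169/8 ≈ -21.125)
p(y) = 57
√(290557 + p(w)) = √(290557 + 57) = √290614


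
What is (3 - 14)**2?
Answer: 121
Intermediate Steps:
(3 - 14)**2 = (-11)**2 = 121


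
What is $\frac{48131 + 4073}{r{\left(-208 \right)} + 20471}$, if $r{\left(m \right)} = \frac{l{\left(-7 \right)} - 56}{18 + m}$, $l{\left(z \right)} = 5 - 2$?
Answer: $\frac{9918760}{3889543} \approx 2.5501$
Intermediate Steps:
$l{\left(z \right)} = 3$ ($l{\left(z \right)} = 5 - 2 = 3$)
$r{\left(m \right)} = - \frac{53}{18 + m}$ ($r{\left(m \right)} = \frac{3 - 56}{18 + m} = - \frac{53}{18 + m}$)
$\frac{48131 + 4073}{r{\left(-208 \right)} + 20471} = \frac{48131 + 4073}{- \frac{53}{18 - 208} + 20471} = \frac{52204}{- \frac{53}{-190} + 20471} = \frac{52204}{\left(-53\right) \left(- \frac{1}{190}\right) + 20471} = \frac{52204}{\frac{53}{190} + 20471} = \frac{52204}{\frac{3889543}{190}} = 52204 \cdot \frac{190}{3889543} = \frac{9918760}{3889543}$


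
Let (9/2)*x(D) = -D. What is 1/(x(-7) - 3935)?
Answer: -9/35401 ≈ -0.00025423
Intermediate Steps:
x(D) = -2*D/9 (x(D) = 2*(-D)/9 = -2*D/9)
1/(x(-7) - 3935) = 1/(-2/9*(-7) - 3935) = 1/(14/9 - 3935) = 1/(-35401/9) = -9/35401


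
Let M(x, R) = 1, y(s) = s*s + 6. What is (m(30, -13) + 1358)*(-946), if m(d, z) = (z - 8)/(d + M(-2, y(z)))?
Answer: -39804842/31 ≈ -1.2840e+6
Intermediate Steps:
y(s) = 6 + s² (y(s) = s² + 6 = 6 + s²)
m(d, z) = (-8 + z)/(1 + d) (m(d, z) = (z - 8)/(d + 1) = (-8 + z)/(1 + d))
(m(30, -13) + 1358)*(-946) = ((-8 - 13)/(1 + 30) + 1358)*(-946) = (-21/31 + 1358)*(-946) = (42077/31)*(-946) = -39804842/31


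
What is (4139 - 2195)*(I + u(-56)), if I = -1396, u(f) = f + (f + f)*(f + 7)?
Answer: 7845984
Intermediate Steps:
u(f) = f + 2*f*(7 + f) (u(f) = f + (2*f)*(7 + f) = f + 2*f*(7 + f))
(4139 - 2195)*(I + u(-56)) = (4139 - 2195)*(-1396 - 56*(15 + 2*(-56))) = 1944*(-1396 - 56*(15 - 112)) = 1944*(-1396 - 56*(-97)) = 1944*(-1396 + 5432) = 1944*4036 = 7845984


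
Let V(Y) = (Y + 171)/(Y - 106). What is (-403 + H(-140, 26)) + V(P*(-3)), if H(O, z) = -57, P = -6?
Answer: -40669/88 ≈ -462.15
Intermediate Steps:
V(Y) = (171 + Y)/(-106 + Y)
(-403 + H(-140, 26)) + V(P*(-3)) = (-403 - 57) + (171 - 6*(-3))/(-106 - 6*(-3)) = -460 + (171 + 18)/(-106 + 18) = -460 + 189/(-88) = -460 - 1/88*189 = -460 - 189/88 = -40669/88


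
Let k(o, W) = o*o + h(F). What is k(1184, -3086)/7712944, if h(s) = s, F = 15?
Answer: 1401871/7712944 ≈ 0.18176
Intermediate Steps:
k(o, W) = 15 + o**2 (k(o, W) = o*o + 15 = o**2 + 15 = 15 + o**2)
k(1184, -3086)/7712944 = (15 + 1184**2)/7712944 = (15 + 1401856)*(1/7712944) = 1401871*(1/7712944) = 1401871/7712944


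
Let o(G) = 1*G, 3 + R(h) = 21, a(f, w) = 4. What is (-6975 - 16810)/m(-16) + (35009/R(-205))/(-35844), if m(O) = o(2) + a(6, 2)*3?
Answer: -7673190923/4516344 ≈ -1699.0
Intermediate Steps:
R(h) = 18 (R(h) = -3 + 21 = 18)
o(G) = G
m(O) = 14 (m(O) = 2 + 4*3 = 2 + 12 = 14)
(-6975 - 16810)/m(-16) + (35009/R(-205))/(-35844) = (-6975 - 16810)/14 + (35009/18)/(-35844) = -23785*1/14 + (35009*(1/18))*(-1/35844) = -23785/14 + (35009/18)*(-1/35844) = -23785/14 - 35009/645192 = -7673190923/4516344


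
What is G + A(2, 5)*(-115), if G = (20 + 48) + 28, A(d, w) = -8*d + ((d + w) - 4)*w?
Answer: 211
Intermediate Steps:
A(d, w) = -8*d + w*(-4 + d + w) (A(d, w) = -8*d + (-4 + d + w)*w = -8*d + w*(-4 + d + w))
G = 96 (G = 68 + 28 = 96)
G + A(2, 5)*(-115) = 96 + (5² - 8*2 - 4*5 + 2*5)*(-115) = 96 + (25 - 16 - 20 + 10)*(-115) = 96 - 1*(-115) = 96 + 115 = 211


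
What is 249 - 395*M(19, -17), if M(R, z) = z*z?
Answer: -113906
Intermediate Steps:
M(R, z) = z²
249 - 395*M(19, -17) = 249 - 395*(-17)² = 249 - 395*289 = 249 - 114155 = -113906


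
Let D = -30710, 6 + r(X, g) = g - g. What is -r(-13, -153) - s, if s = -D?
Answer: -30704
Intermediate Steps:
r(X, g) = -6 (r(X, g) = -6 + (g - g) = -6 + 0 = -6)
s = 30710 (s = -1*(-30710) = 30710)
-r(-13, -153) - s = -1*(-6) - 1*30710 = 6 - 30710 = -30704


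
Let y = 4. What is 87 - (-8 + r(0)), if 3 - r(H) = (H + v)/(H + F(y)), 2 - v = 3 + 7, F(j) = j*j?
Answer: 183/2 ≈ 91.500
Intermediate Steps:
F(j) = j²
v = -8 (v = 2 - (3 + 7) = 2 - 1*10 = 2 - 10 = -8)
r(H) = 3 - (-8 + H)/(16 + H) (r(H) = 3 - (H - 8)/(H + 4²) = 3 - (-8 + H)/(H + 16) = 3 - (-8 + H)/(16 + H))
87 - (-8 + r(0)) = 87 - (-8 + 2*(28 + 0)/(16 + 0)) = 87 - (-8 + 2*28/16) = 87 - (-8 + 2*(1/16)*28) = 87 - (-8 + 7/2) = 87 - 1*(-9/2) = 87 + 9/2 = 183/2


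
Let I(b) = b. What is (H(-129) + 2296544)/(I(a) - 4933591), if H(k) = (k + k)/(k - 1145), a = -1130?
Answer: -132990787/285765207 ≈ -0.46538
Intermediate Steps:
H(k) = 2*k/(-1145 + k) (H(k) = (2*k)/(-1145 + k) = 2*k/(-1145 + k))
(H(-129) + 2296544)/(I(a) - 4933591) = (2*(-129)/(-1145 - 129) + 2296544)/(-1130 - 4933591) = (2*(-129)/(-1274) + 2296544)/(-4934721) = (2*(-129)*(-1/1274) + 2296544)*(-1/4934721) = (129/637 + 2296544)*(-1/4934721) = (1462898657/637)*(-1/4934721) = -132990787/285765207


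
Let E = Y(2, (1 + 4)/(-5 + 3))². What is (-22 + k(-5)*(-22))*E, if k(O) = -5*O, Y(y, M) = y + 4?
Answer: -20592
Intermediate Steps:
Y(y, M) = 4 + y
E = 36 (E = (4 + 2)² = 6² = 36)
(-22 + k(-5)*(-22))*E = (-22 - 5*(-5)*(-22))*36 = (-22 + 25*(-22))*36 = (-22 - 550)*36 = -572*36 = -20592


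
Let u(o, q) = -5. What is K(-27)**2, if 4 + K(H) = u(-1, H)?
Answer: 81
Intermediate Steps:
K(H) = -9 (K(H) = -4 - 5 = -9)
K(-27)**2 = (-9)**2 = 81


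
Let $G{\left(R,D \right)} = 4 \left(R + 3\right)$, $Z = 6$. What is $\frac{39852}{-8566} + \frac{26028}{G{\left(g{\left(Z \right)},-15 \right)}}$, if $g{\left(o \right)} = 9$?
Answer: $\frac{9210123}{17132} \approx 537.6$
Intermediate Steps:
$G{\left(R,D \right)} = 12 + 4 R$ ($G{\left(R,D \right)} = 4 \left(3 + R\right) = 12 + 4 R$)
$\frac{39852}{-8566} + \frac{26028}{G{\left(g{\left(Z \right)},-15 \right)}} = \frac{39852}{-8566} + \frac{26028}{12 + 4 \cdot 9} = 39852 \left(- \frac{1}{8566}\right) + \frac{26028}{12 + 36} = - \frac{19926}{4283} + \frac{26028}{48} = - \frac{19926}{4283} + 26028 \cdot \frac{1}{48} = - \frac{19926}{4283} + \frac{2169}{4} = \frac{9210123}{17132}$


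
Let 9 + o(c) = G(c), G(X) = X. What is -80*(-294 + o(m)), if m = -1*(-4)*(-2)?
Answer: 24880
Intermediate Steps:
m = -8 (m = 4*(-2) = -8)
o(c) = -9 + c
-80*(-294 + o(m)) = -80*(-294 + (-9 - 8)) = -80*(-294 - 17) = -80*(-311) = 24880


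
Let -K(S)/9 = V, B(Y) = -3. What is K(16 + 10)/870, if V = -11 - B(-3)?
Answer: 12/145 ≈ 0.082759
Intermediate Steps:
V = -8 (V = -11 - 1*(-3) = -11 + 3 = -8)
K(S) = 72 (K(S) = -9*(-8) = 72)
K(16 + 10)/870 = 72/870 = 72*(1/870) = 12/145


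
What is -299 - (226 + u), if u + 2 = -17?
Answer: -506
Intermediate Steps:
u = -19 (u = -2 - 17 = -19)
-299 - (226 + u) = -299 - (226 - 19) = -299 - 1*207 = -299 - 207 = -506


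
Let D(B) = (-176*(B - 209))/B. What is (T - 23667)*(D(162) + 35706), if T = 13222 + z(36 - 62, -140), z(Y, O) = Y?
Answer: -30327387662/81 ≈ -3.7441e+8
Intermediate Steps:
D(B) = (36784 - 176*B)/B (D(B) = (-176*(-209 + B))/B = (36784 - 176*B)/B)
T = 13196 (T = 13222 + (36 - 62) = 13222 - 26 = 13196)
(T - 23667)*(D(162) + 35706) = (13196 - 23667)*((-176 + 36784/162) + 35706) = -10471*((-176 + 36784*(1/162)) + 35706) = -10471*((-176 + 18392/81) + 35706) = -10471*(4136/81 + 35706) = -10471*2896322/81 = -30327387662/81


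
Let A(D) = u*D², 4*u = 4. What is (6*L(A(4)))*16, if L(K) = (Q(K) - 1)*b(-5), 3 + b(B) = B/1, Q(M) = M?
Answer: -11520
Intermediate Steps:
u = 1 (u = (¼)*4 = 1)
b(B) = -3 + B (b(B) = -3 + B/1 = -3 + B*1 = -3 + B)
A(D) = D² (A(D) = 1*D² = D²)
L(K) = 8 - 8*K (L(K) = (K - 1)*(-3 - 5) = (-1 + K)*(-8) = 8 - 8*K)
(6*L(A(4)))*16 = (6*(8 - 8*4²))*16 = (6*(8 - 8*16))*16 = (6*(8 - 128))*16 = (6*(-120))*16 = -720*16 = -11520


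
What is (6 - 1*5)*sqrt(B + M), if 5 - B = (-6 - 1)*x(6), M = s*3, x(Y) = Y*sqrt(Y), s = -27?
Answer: sqrt(-76 + 42*sqrt(6)) ≈ 5.1845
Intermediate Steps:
x(Y) = Y**(3/2)
M = -81 (M = -27*3 = -81)
B = 5 + 42*sqrt(6) (B = 5 - (-6 - 1)*6**(3/2) = 5 - (-7)*6*sqrt(6) = 5 - (-42)*sqrt(6) = 5 + 42*sqrt(6) ≈ 107.88)
(6 - 1*5)*sqrt(B + M) = (6 - 1*5)*sqrt((5 + 42*sqrt(6)) - 81) = (6 - 5)*sqrt(-76 + 42*sqrt(6)) = 1*sqrt(-76 + 42*sqrt(6)) = sqrt(-76 + 42*sqrt(6))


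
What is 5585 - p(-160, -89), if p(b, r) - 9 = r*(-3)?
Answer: 5309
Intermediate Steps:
p(b, r) = 9 - 3*r (p(b, r) = 9 + r*(-3) = 9 - 3*r)
5585 - p(-160, -89) = 5585 - (9 - 3*(-89)) = 5585 - (9 + 267) = 5585 - 1*276 = 5585 - 276 = 5309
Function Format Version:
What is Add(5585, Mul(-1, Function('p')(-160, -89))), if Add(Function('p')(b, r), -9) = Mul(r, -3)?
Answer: 5309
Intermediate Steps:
Function('p')(b, r) = Add(9, Mul(-3, r)) (Function('p')(b, r) = Add(9, Mul(r, -3)) = Add(9, Mul(-3, r)))
Add(5585, Mul(-1, Function('p')(-160, -89))) = Add(5585, Mul(-1, Add(9, Mul(-3, -89)))) = Add(5585, Mul(-1, Add(9, 267))) = Add(5585, Mul(-1, 276)) = Add(5585, -276) = 5309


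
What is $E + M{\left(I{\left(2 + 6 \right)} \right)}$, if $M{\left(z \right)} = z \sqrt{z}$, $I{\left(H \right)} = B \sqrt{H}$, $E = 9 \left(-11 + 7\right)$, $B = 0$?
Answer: $-36$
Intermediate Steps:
$E = -36$ ($E = 9 \left(-4\right) = -36$)
$I{\left(H \right)} = 0$ ($I{\left(H \right)} = 0 \sqrt{H} = 0$)
$M{\left(z \right)} = z^{\frac{3}{2}}$
$E + M{\left(I{\left(2 + 6 \right)} \right)} = -36 + 0^{\frac{3}{2}} = -36 + 0 = -36$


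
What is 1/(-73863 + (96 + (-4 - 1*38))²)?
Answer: -1/70947 ≈ -1.4095e-5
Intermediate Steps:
1/(-73863 + (96 + (-4 - 1*38))²) = 1/(-73863 + (96 + (-4 - 38))²) = 1/(-73863 + (96 - 42)²) = 1/(-73863 + 54²) = 1/(-73863 + 2916) = 1/(-70947) = -1/70947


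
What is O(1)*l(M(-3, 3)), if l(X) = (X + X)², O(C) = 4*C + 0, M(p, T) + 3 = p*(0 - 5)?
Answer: 2304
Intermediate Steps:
M(p, T) = -3 - 5*p (M(p, T) = -3 + p*(0 - 5) = -3 + p*(-5) = -3 - 5*p)
O(C) = 4*C
l(X) = 4*X² (l(X) = (2*X)² = 4*X²)
O(1)*l(M(-3, 3)) = (4*1)*(4*(-3 - 5*(-3))²) = 4*(4*(-3 + 15)²) = 4*(4*12²) = 4*(4*144) = 4*576 = 2304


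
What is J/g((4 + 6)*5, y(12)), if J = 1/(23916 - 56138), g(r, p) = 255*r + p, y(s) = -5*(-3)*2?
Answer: -1/411797160 ≈ -2.4284e-9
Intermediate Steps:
y(s) = 30 (y(s) = 15*2 = 30)
g(r, p) = p + 255*r
J = -1/32222 (J = 1/(-32222) = -1/32222 ≈ -3.1035e-5)
J/g((4 + 6)*5, y(12)) = -1/(32222*(30 + 255*((4 + 6)*5))) = -1/(32222*(30 + 255*(10*5))) = -1/(32222*(30 + 255*50)) = -1/(32222*(30 + 12750)) = -1/32222/12780 = -1/32222*1/12780 = -1/411797160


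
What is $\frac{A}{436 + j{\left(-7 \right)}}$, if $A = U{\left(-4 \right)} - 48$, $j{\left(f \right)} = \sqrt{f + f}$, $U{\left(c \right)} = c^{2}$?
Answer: $- \frac{6976}{95055} + \frac{16 i \sqrt{14}}{95055} \approx -0.073389 + 0.00062981 i$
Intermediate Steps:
$j{\left(f \right)} = \sqrt{2} \sqrt{f}$ ($j{\left(f \right)} = \sqrt{2 f} = \sqrt{2} \sqrt{f}$)
$A = -32$ ($A = \left(-4\right)^{2} - 48 = 16 - 48 = -32$)
$\frac{A}{436 + j{\left(-7 \right)}} = - \frac{32}{436 + \sqrt{2} \sqrt{-7}} = - \frac{32}{436 + \sqrt{2} i \sqrt{7}} = - \frac{32}{436 + i \sqrt{14}}$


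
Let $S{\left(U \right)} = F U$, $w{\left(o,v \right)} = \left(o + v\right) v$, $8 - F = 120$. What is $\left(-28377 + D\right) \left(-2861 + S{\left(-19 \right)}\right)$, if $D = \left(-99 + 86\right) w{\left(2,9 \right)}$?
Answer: $21743712$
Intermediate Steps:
$F = -112$ ($F = 8 - 120 = -112$)
$w{\left(o,v \right)} = v \left(o + v\right)$
$D = -1287$ ($D = \left(-99 + 86\right) 9 \left(2 + 9\right) = - 13 \cdot 9 \cdot 11 = \left(-13\right) 99 = -1287$)
$S{\left(U \right)} = - 112 U$
$\left(-28377 + D\right) \left(-2861 + S{\left(-19 \right)}\right) = \left(-28377 - 1287\right) \left(-2861 - -2128\right) = - 29664 \left(-2861 + 2128\right) = \left(-29664\right) \left(-733\right) = 21743712$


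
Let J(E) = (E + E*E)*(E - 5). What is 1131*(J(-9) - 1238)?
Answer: -2540226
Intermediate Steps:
J(E) = (-5 + E)*(E + E**2) (J(E) = (E + E**2)*(-5 + E) = (-5 + E)*(E + E**2))
1131*(J(-9) - 1238) = 1131*(-9*(-5 + (-9)**2 - 4*(-9)) - 1238) = 1131*(-9*(-5 + 81 + 36) - 1238) = 1131*(-9*112 - 1238) = 1131*(-1008 - 1238) = 1131*(-2246) = -2540226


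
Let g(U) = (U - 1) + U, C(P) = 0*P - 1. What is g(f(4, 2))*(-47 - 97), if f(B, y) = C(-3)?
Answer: 432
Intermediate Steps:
C(P) = -1 (C(P) = 0 - 1 = -1)
f(B, y) = -1
g(U) = -1 + 2*U (g(U) = (-1 + U) + U = -1 + 2*U)
g(f(4, 2))*(-47 - 97) = (-1 + 2*(-1))*(-47 - 97) = (-1 - 2)*(-144) = -3*(-144) = 432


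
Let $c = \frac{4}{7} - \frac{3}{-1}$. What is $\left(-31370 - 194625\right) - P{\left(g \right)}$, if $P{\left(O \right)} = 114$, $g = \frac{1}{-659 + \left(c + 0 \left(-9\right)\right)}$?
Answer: $-226109$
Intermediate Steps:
$c = \frac{25}{7}$ ($c = 4 \cdot \frac{1}{7} - -3 = \frac{4}{7} + 3 = \frac{25}{7} \approx 3.5714$)
$g = - \frac{7}{4588}$ ($g = \frac{1}{-659 + \left(\frac{25}{7} + 0 \left(-9\right)\right)} = \frac{1}{-659 + \left(\frac{25}{7} + 0\right)} = \frac{1}{-659 + \frac{25}{7}} = \frac{1}{- \frac{4588}{7}} = - \frac{7}{4588} \approx -0.0015257$)
$\left(-31370 - 194625\right) - P{\left(g \right)} = \left(-31370 - 194625\right) - 114 = -225995 - 114 = -226109$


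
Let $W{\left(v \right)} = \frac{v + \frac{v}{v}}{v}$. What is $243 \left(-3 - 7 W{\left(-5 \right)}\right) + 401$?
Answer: $- \frac{8444}{5} \approx -1688.8$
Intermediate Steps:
$W{\left(v \right)} = \frac{1 + v}{v}$ ($W{\left(v \right)} = \frac{v + 1}{v} = \frac{1 + v}{v}$)
$243 \left(-3 - 7 W{\left(-5 \right)}\right) + 401 = 243 \left(-3 - 7 \frac{1 - 5}{-5}\right) + 401 = 243 \left(-3 - 7 \left(\left(- \frac{1}{5}\right) \left(-4\right)\right)\right) + 401 = 243 \left(-3 - \frac{28}{5}\right) + 401 = 243 \left(- \frac{43}{5}\right) + 401 = - \frac{10449}{5} + 401 = - \frac{8444}{5}$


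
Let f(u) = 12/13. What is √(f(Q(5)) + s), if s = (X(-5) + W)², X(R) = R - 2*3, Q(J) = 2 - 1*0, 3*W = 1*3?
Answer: 4*√1066/13 ≈ 10.046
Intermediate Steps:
W = 1 (W = (1*3)/3 = (⅓)*3 = 1)
Q(J) = 2 (Q(J) = 2 + 0 = 2)
f(u) = 12/13 (f(u) = 12*(1/13) = 12/13)
X(R) = -6 + R (X(R) = R - 6 = -6 + R)
s = 100 (s = ((-6 - 5) + 1)² = (-11 + 1)² = (-10)² = 100)
√(f(Q(5)) + s) = √(12/13 + 100) = √(1312/13) = 4*√1066/13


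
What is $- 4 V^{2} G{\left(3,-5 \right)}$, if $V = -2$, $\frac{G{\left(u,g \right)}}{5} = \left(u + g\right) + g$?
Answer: $560$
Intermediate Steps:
$G{\left(u,g \right)} = 5 u + 10 g$ ($G{\left(u,g \right)} = 5 \left(\left(u + g\right) + g\right) = 5 \left(\left(g + u\right) + g\right) = 5 \left(u + 2 g\right) = 5 u + 10 g$)
$- 4 V^{2} G{\left(3,-5 \right)} = - 4 \left(-2\right)^{2} \left(5 \cdot 3 + 10 \left(-5\right)\right) = \left(-4\right) 4 \left(15 - 50\right) = \left(-16\right) \left(-35\right) = 560$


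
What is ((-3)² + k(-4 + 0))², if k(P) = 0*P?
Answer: 81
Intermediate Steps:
k(P) = 0
((-3)² + k(-4 + 0))² = ((-3)² + 0)² = (9 + 0)² = 9² = 81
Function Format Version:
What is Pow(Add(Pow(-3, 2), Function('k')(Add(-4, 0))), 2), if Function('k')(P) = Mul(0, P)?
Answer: 81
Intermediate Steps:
Function('k')(P) = 0
Pow(Add(Pow(-3, 2), Function('k')(Add(-4, 0))), 2) = Pow(Add(Pow(-3, 2), 0), 2) = Pow(Add(9, 0), 2) = Pow(9, 2) = 81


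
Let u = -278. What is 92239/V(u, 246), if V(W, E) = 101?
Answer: 92239/101 ≈ 913.26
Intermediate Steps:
92239/V(u, 246) = 92239/101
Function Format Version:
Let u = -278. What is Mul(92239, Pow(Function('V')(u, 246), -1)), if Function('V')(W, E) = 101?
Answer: Rational(92239, 101) ≈ 913.26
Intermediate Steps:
Mul(92239, Pow(Function('V')(u, 246), -1)) = Mul(92239, Pow(101, -1)) = Mul(92239, Rational(1, 101)) = Rational(92239, 101)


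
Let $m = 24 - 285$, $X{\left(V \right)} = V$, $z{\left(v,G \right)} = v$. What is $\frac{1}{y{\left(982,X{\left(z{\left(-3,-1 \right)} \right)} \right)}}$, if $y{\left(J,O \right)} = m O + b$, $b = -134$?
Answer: $\frac{1}{649} \approx 0.0015408$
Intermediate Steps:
$m = -261$ ($m = 24 - 285 = -261$)
$y{\left(J,O \right)} = -134 - 261 O$ ($y{\left(J,O \right)} = - 261 O - 134 = -134 - 261 O$)
$\frac{1}{y{\left(982,X{\left(z{\left(-3,-1 \right)} \right)} \right)}} = \frac{1}{-134 - -783} = \frac{1}{-134 + 783} = \frac{1}{649}$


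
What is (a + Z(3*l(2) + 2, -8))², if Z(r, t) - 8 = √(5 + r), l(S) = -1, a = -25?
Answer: 225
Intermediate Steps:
Z(r, t) = 8 + √(5 + r)
(a + Z(3*l(2) + 2, -8))² = (-25 + (8 + √(5 + (3*(-1) + 2))))² = (-25 + (8 + √(5 + (-3 + 2))))² = (-25 + (8 + √(5 - 1)))² = (-25 + (8 + √4))² = (-25 + (8 + 2))² = (-25 + 10)² = (-15)² = 225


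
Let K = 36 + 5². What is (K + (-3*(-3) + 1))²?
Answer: 5041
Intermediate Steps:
K = 61 (K = 36 + 25 = 61)
(K + (-3*(-3) + 1))² = (61 + (-3*(-3) + 1))² = (61 + (9 + 1))² = (61 + 10)² = 71² = 5041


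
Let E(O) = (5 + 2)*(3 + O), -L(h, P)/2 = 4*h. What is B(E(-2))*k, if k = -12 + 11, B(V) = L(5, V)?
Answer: 40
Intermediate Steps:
L(h, P) = -8*h
E(O) = 21 + 7*O (E(O) = 7*(3 + O) = 21 + 7*O)
B(V) = -40 (B(V) = -8*5 = -40)
k = -1
B(E(-2))*k = -40*(-1) = 40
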